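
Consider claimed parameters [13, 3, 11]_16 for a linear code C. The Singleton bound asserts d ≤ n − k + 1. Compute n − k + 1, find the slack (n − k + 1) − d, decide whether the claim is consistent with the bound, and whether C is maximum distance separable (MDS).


Singleton RHS = n − k + 1 = 11, slack = 0, bound satisfied, MDS.

Singleton bound: d ≤ n − k + 1.
Here n = 13, k = 3, so n − k + 1 = 11.
Given d = 11, check d ≤ 11: YES.
Slack = (n − k + 1) − d = 0.
The code is MDS (slack = 0).
Description: the claimed parameters are [13, 3, 11]_16; such a code would be MDS (meets Singleton bound).


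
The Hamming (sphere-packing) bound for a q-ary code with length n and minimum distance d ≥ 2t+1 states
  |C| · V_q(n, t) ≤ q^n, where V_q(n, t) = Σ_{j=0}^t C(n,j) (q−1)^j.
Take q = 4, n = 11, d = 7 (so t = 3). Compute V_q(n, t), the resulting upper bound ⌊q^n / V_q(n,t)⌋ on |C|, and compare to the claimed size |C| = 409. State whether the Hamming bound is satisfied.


V_q(n, t) = 4984, q^n = 4194304, Hamming bound = 841, |C| = 409 ≤ bound (satisfied).

Step 1: Compute V_q(n, t) = Σ_{j=0}^3 C(n, j) (q−1)^j.
  j = 0: C(11,0)·(3)^0 = 1·1 = 1.
  j = 1: C(11,1)·(3)^1 = 11·3 = 33.
  j = 2: C(11,2)·(3)^2 = 55·9 = 495.
  j = 3: C(11,3)·(3)^3 = 165·27 = 4455.
  V_q(n, t) = 1 + 33 + 495 + 4455 = 4984.
Step 2: q^n = 4^11 = 4194304.
Step 3: Hamming bound ⌊q^n / V_q(n,t)⌋ = ⌊4194304/4984⌋ = 841.
Step 4: Compare |C| = 409 to 841: satisfied.
The claimed |C| lies below the Hamming bound.


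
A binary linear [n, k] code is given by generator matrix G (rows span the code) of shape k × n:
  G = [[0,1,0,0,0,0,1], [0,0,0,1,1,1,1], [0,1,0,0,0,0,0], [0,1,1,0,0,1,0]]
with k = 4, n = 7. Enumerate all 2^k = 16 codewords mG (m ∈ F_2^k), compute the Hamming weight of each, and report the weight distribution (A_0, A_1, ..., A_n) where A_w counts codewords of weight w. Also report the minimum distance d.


Weight distribution: A_0 = 1, A_1 = 2, A_2 = 2, A_3 = 4, A_4 = 5, A_5 = 2. Minimum distance d = 1.

Enumerate all 2^4 = 16 messages m ∈ F_2^4.
For each, compute codeword c = mG in F_2^7, then tally its weight.
  m = 0000 → c = 0000000, weight = 0.
  m = 1000 → c = 0100001, weight = 2.
  m = 0100 → c = 0001111, weight = 4.
  m = 1100 → c = 0101110, weight = 4.
  m = 0010 → c = 0100000, weight = 1.
  m = 1010 → c = 0000001, weight = 1.
  m = 0110 → c = 0101111, weight = 5.
  m = 1110 → c = 0001110, weight = 3.
  m = 0001 → c = 0110010, weight = 3.
  m = 1001 → c = 0010011, weight = 3.
  m = 0101 → c = 0111101, weight = 5.
  m = 1101 → c = 0011100, weight = 3.
  m = 0011 → c = 0010010, weight = 2.
  m = 1011 → c = 0110011, weight = 4.
  m = 0111 → c = 0011101, weight = 4.
  m = 1111 → c = 0111100, weight = 4.
Tally weights:
  weight 0: 1 codewords.
  weight 1: 2 codewords.
  weight 2: 2 codewords.
  weight 3: 4 codewords.
  weight 4: 5 codewords.
  weight 5: 2 codewords.
Minimum distance d = smallest w > 0 with A_w > 0 = 1.
Sanity: Σ A_w = 16 = 2^4 = 16 ✓.


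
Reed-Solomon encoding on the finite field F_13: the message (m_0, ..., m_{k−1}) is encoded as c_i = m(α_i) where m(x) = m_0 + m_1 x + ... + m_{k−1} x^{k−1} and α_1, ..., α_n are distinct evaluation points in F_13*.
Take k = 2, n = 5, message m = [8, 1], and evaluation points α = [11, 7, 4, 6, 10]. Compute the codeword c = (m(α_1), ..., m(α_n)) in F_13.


c = [6, 2, 12, 1, 5]

Message polynomial: m(x) = 8 + 1·x (mod 13).
For each evaluation point α_i, compute m(α_i) mod 13:
  α_1 = 11: Horner steps 1 → 6, so m(11) = 6.
  α_2 = 7: Horner steps 1 → 2, so m(7) = 2.
  α_3 = 4: Horner steps 1 → 12, so m(4) = 12.
  α_4 = 6: Horner steps 1 → 1, so m(6) = 1.
  α_5 = 10: Horner steps 1 → 5, so m(10) = 5.
Codeword c = [6, 2, 12, 1, 5] ∈ F_13^5.


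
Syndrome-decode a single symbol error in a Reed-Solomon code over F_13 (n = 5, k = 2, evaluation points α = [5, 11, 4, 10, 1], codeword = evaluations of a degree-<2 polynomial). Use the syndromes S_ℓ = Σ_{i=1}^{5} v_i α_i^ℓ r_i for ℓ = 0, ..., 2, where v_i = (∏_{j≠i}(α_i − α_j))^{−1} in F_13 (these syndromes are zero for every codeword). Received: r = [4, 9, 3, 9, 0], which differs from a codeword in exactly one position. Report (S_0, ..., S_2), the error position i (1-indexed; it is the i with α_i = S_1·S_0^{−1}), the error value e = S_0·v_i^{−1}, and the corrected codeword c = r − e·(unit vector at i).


S = (3, 7, 12), error at position 2, error magnitude e = 12, c = [4, 10, 3, 9, 0].

Step 1: column multipliers v_i = (∏_{j≠i}(α_i − α_j))^{−1} mod 13.
  i = 1 (α = 5): (5−11)(5−4)(5−10)(5−1) = (−6)·1·(−5)·4 = 120 ≡ 3, so v_1 = 3^{−1} = 9 (mod 13).
  i = 2 (α = 11): (11−5)(11−4)(11−10)(11−1) = 6·7·1·10 = 420 ≡ 4, so v_2 = 4^{−1} = 10 (mod 13).
  i = 3 (α = 4): (4−5)(4−11)(4−10)(4−1) = (−1)·(−7)·(−6)·3 = −126 ≡ 4, so v_3 = 4^{−1} = 10 (mod 13).
  i = 4 (α = 10): (10−5)(10−11)(10−4)(10−1) = 5·(−1)·6·9 = −270 ≡ 3, so v_4 = 3^{−1} = 9 (mod 13).
  i = 5 (α = 1): (1−5)(1−11)(1−4)(1−10) = (−4)·(−10)·(−3)·(−9) = 1080 ≡ 1, so v_5 = 1^{−1} = 1 (mod 13).
  v = [9, 10, 10, 9, 1].
Step 2: syndromes of r = [4, 9, 3, 9, 0] (all sums mod 13).
  S_0 = Σ v_i r_i = 9·4 + 10·9 + 10·3 + 9·9 + 1·0 = 237 ≡ 3.
  S_1 = Σ v_i α_i r_i = 9·5·4 + 10·11·9 + 10·4·3 + 9·10·9 + 1·1·0 = 2100 ≡ 7.
  α_i^2 mod 13 = [12, 4, 3, 9, 1].
  S_2 = Σ v_i α_i^2 r_i = 9·12·4 + 10·4·9 + 10·3·3 + 9·9·9 + 1·1·0 = 1611 ≡ 12.
  S = (3, 7, 12) ≠ 0, so r is not a codeword (an error is present).
Step 3: locate the error. For a single error e at position i, S_ℓ = v_i·e·α_i^ℓ, so α_err = S_1/S_0.
  S_0^{−1} = 3^{−1} = 9 (mod 13), so α_err = 7·9 = 63 ≡ 11 = α_2. Error position i = 2.
  Consistency check: S_2/S_1 = 12·2 = 24 ≡ 11 = α_err ✓ (single-error assumption holds).
Step 4: error magnitude e = S_0/v_2 = S_0·∏_{j≠2}(α_2 − α_j) = 3·4 = 12 ≡ 12 (mod 13).
Step 5: correct position 2: c_2 = r_2 − e = 9 − 12 ≡ 10 (mod 13). Hence c = [4, 10, 3, 9, 0].
  Check: interpolating c through the α_i gives m(x) = 12 + 1·x (degree < 2) with m(α_i) = c_i for every i, so c is indeed a codeword.


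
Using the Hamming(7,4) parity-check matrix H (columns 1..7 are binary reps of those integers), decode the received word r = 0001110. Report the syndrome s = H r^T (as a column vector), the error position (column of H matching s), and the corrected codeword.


s = (1, 1, 1)^T, error position = 7, corrected codeword c = 0001111

Compute s = H r^T mod 2 one row at a time:
  s_1 = 1 + 1 + 1 + 0 = 3 ≡ 1 (mod 2).
  s_2 = 0 + 0 + 1 + 0 = 1 ≡ 1 (mod 2).
  s_3 = 0 + 0 + 1 + 0 = 1 ≡ 1 (mod 2).
s = (1, 1, 1)^T — this equals column 7 of H (binary 111), so error is at position 7.
Correct: flip bit 7 of r = 0001110 to get c = 0001111.


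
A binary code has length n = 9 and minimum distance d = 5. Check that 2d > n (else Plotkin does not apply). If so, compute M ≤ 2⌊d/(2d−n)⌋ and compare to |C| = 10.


Plotkin bound M ≤ 10; given |C| = 10 ≤ bound (satisfied).

Check applicability: 2d = 10, n = 9.
2d − n = 1 > 0, so Plotkin applies.
Compute d/(2d−n) = 5/1 ≈ 5.0000.
⌊d/(2d−n)⌋ = 5.
Plotkin bound: M ≤ 2·5 = 10.
Given |C| = 10, check: satisfied.
This |C| is at the Plotkin bound.


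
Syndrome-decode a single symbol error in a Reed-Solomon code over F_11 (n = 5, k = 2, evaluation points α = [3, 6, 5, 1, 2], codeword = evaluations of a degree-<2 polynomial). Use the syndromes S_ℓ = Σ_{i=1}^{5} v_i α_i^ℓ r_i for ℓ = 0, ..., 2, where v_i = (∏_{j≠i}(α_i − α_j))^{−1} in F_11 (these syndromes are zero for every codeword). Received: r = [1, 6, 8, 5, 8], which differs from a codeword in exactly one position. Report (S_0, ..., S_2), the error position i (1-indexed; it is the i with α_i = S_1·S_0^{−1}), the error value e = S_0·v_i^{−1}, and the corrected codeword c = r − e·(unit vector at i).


S = (6, 1, 2), error at position 5, error magnitude e = 5, c = [1, 6, 8, 5, 3].

Step 1: column multipliers v_i = (∏_{j≠i}(α_i − α_j))^{−1} mod 11.
  i = 1 (α = 3): (3−6)(3−5)(3−1)(3−2) = (−3)·(−2)·2·1 = 12 ≡ 1, so v_1 = 1^{−1} = 1 (mod 11).
  i = 2 (α = 6): (6−3)(6−5)(6−1)(6−2) = 3·1·5·4 = 60 ≡ 5, so v_2 = 5^{−1} = 9 (mod 11).
  i = 3 (α = 5): (5−3)(5−6)(5−1)(5−2) = 2·(−1)·4·3 = −24 ≡ 9, so v_3 = 9^{−1} = 5 (mod 11).
  i = 4 (α = 1): (1−3)(1−6)(1−5)(1−2) = (−2)·(−5)·(−4)·(−1) = 40 ≡ 7, so v_4 = 7^{−1} = 8 (mod 11).
  i = 5 (α = 2): (2−3)(2−6)(2−5)(2−1) = (−1)·(−4)·(−3)·1 = −12 ≡ 10, so v_5 = 10^{−1} = 10 (mod 11).
  v = [1, 9, 5, 8, 10].
Step 2: syndromes of r = [1, 6, 8, 5, 8] (all sums mod 11).
  S_0 = Σ v_i r_i = 1·1 + 9·6 + 5·8 + 8·5 + 10·8 = 215 ≡ 6.
  S_1 = Σ v_i α_i r_i = 1·3·1 + 9·6·6 + 5·5·8 + 8·1·5 + 10·2·8 = 727 ≡ 1.
  α_i^2 mod 11 = [9, 3, 3, 1, 4].
  S_2 = Σ v_i α_i^2 r_i = 1·9·1 + 9·3·6 + 5·3·8 + 8·1·5 + 10·4·8 = 651 ≡ 2.
  S = (6, 1, 2) ≠ 0, so r is not a codeword (an error is present).
Step 3: locate the error. For a single error e at position i, S_ℓ = v_i·e·α_i^ℓ, so α_err = S_1/S_0.
  S_0^{−1} = 6^{−1} = 2 (mod 11), so α_err = 1·2 = 2 ≡ 2 = α_5. Error position i = 5.
  Consistency check: S_2/S_1 = 2·1 = 2 ≡ 2 = α_err ✓ (single-error assumption holds).
Step 4: error magnitude e = S_0/v_5 = S_0·∏_{j≠5}(α_5 − α_j) = 6·10 = 60 ≡ 5 (mod 11).
Step 5: correct position 5: c_5 = r_5 − e = 8 − 5 ≡ 3 (mod 11). Hence c = [1, 6, 8, 5, 3].
  Check: interpolating c through the α_i gives m(x) = 7 + 9·x (degree < 2) with m(α_i) = c_i for every i, so c is indeed a codeword.


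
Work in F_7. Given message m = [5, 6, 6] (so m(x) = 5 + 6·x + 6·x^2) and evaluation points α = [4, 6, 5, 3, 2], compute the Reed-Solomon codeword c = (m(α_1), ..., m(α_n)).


c = [6, 5, 3, 0, 6]

Message polynomial: m(x) = 5 + 6·x + 6·x^2 (mod 7).
For each evaluation point α_i, compute m(α_i) mod 7:
  α_1 = 4: Horner steps 6 → 2 → 6, so m(4) = 6.
  α_2 = 6: Horner steps 6 → 0 → 5, so m(6) = 5.
  α_3 = 5: Horner steps 6 → 1 → 3, so m(5) = 3.
  α_4 = 3: Horner steps 6 → 3 → 0, so m(3) = 0.
  α_5 = 2: Horner steps 6 → 4 → 6, so m(2) = 6.
Codeword c = [6, 5, 3, 0, 6] ∈ F_7^5.


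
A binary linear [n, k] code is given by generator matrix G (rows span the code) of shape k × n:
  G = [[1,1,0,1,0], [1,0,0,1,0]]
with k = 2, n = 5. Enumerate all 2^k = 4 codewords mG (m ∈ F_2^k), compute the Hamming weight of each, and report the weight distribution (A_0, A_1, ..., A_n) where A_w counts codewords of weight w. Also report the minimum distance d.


Weight distribution: A_0 = 1, A_1 = 1, A_2 = 1, A_3 = 1. Minimum distance d = 1.

Enumerate all 2^2 = 4 messages m ∈ F_2^2.
For each, compute codeword c = mG in F_2^5, then tally its weight.
  m = 00 → c = 00000, weight = 0.
  m = 10 → c = 11010, weight = 3.
  m = 01 → c = 10010, weight = 2.
  m = 11 → c = 01000, weight = 1.
Tally weights:
  weight 0: 1 codewords.
  weight 1: 1 codewords.
  weight 2: 1 codewords.
  weight 3: 1 codewords.
Minimum distance d = smallest w > 0 with A_w > 0 = 1.
Sanity: Σ A_w = 4 = 2^2 = 4 ✓.


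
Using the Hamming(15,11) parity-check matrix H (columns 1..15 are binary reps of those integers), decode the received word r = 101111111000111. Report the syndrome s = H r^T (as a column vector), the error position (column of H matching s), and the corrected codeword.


s = (1, 1, 1, 1)^T, error position = 15, corrected codeword c = 101111111000110

Compute s = H r^T mod 2 one row at a time:
  s_1 = 1 + 1 + 0 + 0 + 0 + 1 + 1 + 1 = 5 ≡ 1 (mod 2).
  s_2 = 1 + 1 + 1 + 1 + 0 + 1 + 1 + 1 = 7 ≡ 1 (mod 2).
  s_3 = 0 + 1 + 1 + 1 + 0 + 0 + 1 + 1 = 5 ≡ 1 (mod 2).
  s_4 = 1 + 1 + 1 + 1 + 1 + 0 + 1 + 1 = 7 ≡ 1 (mod 2).
s = (1, 1, 1, 1)^T — this equals column 15 of H (binary 1111), so error is at position 15.
Correct: flip bit 15 of r = 101111111000111 to get c = 101111111000110.


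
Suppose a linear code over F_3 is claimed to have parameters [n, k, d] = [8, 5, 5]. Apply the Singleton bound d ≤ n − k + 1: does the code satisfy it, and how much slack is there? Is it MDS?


Singleton RHS = n − k + 1 = 4, slack = -1, bound violated (no such code; not MDS).

Singleton bound: d ≤ n − k + 1.
Here n = 8, k = 5, so n − k + 1 = 4.
Given d = 5, check d ≤ 4: NO.
Slack = (n − k + 1) − d = -1.
The slack is negative: d = 5 exceeds n − k + 1 = 4 by 1, so the Singleton bound is violated and no linear [8, 5, 5]_3 code can exist. In particular it is not MDS (MDS requires d = n − k + 1 exactly).
Description: the claimed parameters are [8, 5, 5]_3; such a code would be impossible (violates the Singleton bound).


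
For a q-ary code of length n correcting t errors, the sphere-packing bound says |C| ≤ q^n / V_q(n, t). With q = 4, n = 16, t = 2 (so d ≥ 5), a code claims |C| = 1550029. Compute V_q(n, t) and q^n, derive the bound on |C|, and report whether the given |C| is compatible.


V_q(n, t) = 1129, q^n = 4294967296, Hamming bound = 3804222, |C| = 1550029 ≤ bound (satisfied).

Step 1: Compute V_q(n, t) = Σ_{j=0}^2 C(n, j) (q−1)^j.
  j = 0: C(16,0)·(3)^0 = 1·1 = 1.
  j = 1: C(16,1)·(3)^1 = 16·3 = 48.
  j = 2: C(16,2)·(3)^2 = 120·9 = 1080.
  V_q(n, t) = 1 + 48 + 1080 = 1129.
Step 2: q^n = 4^16 = 4294967296.
Step 3: Hamming bound ⌊q^n / V_q(n,t)⌋ = ⌊4294967296/1129⌋ = 3804222.
Step 4: Compare |C| = 1550029 to 3804222: satisfied.
The claimed |C| lies below the Hamming bound.


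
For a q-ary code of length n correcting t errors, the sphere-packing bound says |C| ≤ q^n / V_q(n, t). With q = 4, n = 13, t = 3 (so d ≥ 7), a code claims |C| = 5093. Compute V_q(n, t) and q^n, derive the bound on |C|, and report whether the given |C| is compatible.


V_q(n, t) = 8464, q^n = 67108864, Hamming bound = 7928, |C| = 5093 ≤ bound (satisfied).

Step 1: Compute V_q(n, t) = Σ_{j=0}^3 C(n, j) (q−1)^j.
  j = 0: C(13,0)·(3)^0 = 1·1 = 1.
  j = 1: C(13,1)·(3)^1 = 13·3 = 39.
  j = 2: C(13,2)·(3)^2 = 78·9 = 702.
  j = 3: C(13,3)·(3)^3 = 286·27 = 7722.
  V_q(n, t) = 1 + 39 + 702 + 7722 = 8464.
Step 2: q^n = 4^13 = 67108864.
Step 3: Hamming bound ⌊q^n / V_q(n,t)⌋ = ⌊67108864/8464⌋ = 7928.
Step 4: Compare |C| = 5093 to 7928: satisfied.
The claimed |C| lies below the Hamming bound.


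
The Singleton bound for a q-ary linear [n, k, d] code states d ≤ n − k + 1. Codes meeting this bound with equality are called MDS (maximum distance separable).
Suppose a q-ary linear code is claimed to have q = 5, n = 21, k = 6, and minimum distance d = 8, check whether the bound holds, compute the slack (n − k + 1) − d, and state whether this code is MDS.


Singleton RHS = n − k + 1 = 16, slack = 8, bound satisfied, not MDS.

Singleton bound: d ≤ n − k + 1.
Here n = 21, k = 6, so n − k + 1 = 16.
Given d = 8, check d ≤ 16: YES.
Slack = (n − k + 1) − d = 8.
The code is NOT MDS (slack = 8 > 0).
Description: the claimed parameters are [21, 6, 8]_5; such a code would be non-MDS.


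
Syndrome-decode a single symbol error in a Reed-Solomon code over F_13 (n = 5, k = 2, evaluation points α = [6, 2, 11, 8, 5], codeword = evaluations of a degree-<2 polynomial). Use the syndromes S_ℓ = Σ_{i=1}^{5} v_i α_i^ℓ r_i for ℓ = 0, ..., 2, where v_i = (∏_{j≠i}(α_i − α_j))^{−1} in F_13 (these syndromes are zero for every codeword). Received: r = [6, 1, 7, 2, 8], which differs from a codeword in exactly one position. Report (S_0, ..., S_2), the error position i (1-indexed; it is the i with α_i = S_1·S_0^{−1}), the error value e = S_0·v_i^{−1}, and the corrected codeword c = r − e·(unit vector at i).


S = (6, 1, 11), error at position 3, error magnitude e = 11, c = [6, 1, 9, 2, 8].

Step 1: column multipliers v_i = (∏_{j≠i}(α_i − α_j))^{−1} mod 13.
  i = 1 (α = 6): (6−2)(6−11)(6−8)(6−5) = 4·(−5)·(−2)·1 = 40 ≡ 1, so v_1 = 1^{−1} = 1 (mod 13).
  i = 2 (α = 2): (2−6)(2−11)(2−8)(2−5) = (−4)·(−9)·(−6)·(−3) = 648 ≡ 11, so v_2 = 11^{−1} = 6 (mod 13).
  i = 3 (α = 11): (11−6)(11−2)(11−8)(11−5) = 5·9·3·6 = 810 ≡ 4, so v_3 = 4^{−1} = 10 (mod 13).
  i = 4 (α = 8): (8−6)(8−2)(8−11)(8−5) = 2·6·(−3)·3 = −108 ≡ 9, so v_4 = 9^{−1} = 3 (mod 13).
  i = 5 (α = 5): (5−6)(5−2)(5−11)(5−8) = (−1)·3·(−6)·(−3) = −54 ≡ 11, so v_5 = 11^{−1} = 6 (mod 13).
  v = [1, 6, 10, 3, 6].
Step 2: syndromes of r = [6, 1, 7, 2, 8] (all sums mod 13).
  S_0 = Σ v_i r_i = 1·6 + 6·1 + 10·7 + 3·2 + 6·8 = 136 ≡ 6.
  S_1 = Σ v_i α_i r_i = 1·6·6 + 6·2·1 + 10·11·7 + 3·8·2 + 6·5·8 = 1106 ≡ 1.
  α_i^2 mod 13 = [10, 4, 4, 12, 12].
  S_2 = Σ v_i α_i^2 r_i = 1·10·6 + 6·4·1 + 10·4·7 + 3·12·2 + 6·12·8 = 1012 ≡ 11.
  S = (6, 1, 11) ≠ 0, so r is not a codeword (an error is present).
Step 3: locate the error. For a single error e at position i, S_ℓ = v_i·e·α_i^ℓ, so α_err = S_1/S_0.
  S_0^{−1} = 6^{−1} = 11 (mod 13), so α_err = 1·11 = 11 ≡ 11 = α_3. Error position i = 3.
  Consistency check: S_2/S_1 = 11·1 = 11 ≡ 11 = α_err ✓ (single-error assumption holds).
Step 4: error magnitude e = S_0/v_3 = S_0·∏_{j≠3}(α_3 − α_j) = 6·4 = 24 ≡ 11 (mod 13).
Step 5: correct position 3: c_3 = r_3 − e = 7 − 11 ≡ 9 (mod 13). Hence c = [6, 1, 9, 2, 8].
  Check: interpolating c through the α_i gives m(x) = 5 + 11·x (degree < 2) with m(α_i) = c_i for every i, so c is indeed a codeword.


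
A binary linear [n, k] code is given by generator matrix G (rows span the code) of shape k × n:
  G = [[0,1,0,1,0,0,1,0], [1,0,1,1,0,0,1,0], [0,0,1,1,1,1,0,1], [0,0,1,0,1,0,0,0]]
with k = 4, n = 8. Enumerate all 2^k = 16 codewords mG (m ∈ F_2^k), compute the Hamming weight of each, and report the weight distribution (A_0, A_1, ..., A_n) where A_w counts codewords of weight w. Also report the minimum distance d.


Weight distribution: A_0 = 1, A_2 = 1, A_3 = 4, A_4 = 3, A_5 = 4, A_6 = 3. Minimum distance d = 2.

Enumerate all 2^4 = 16 messages m ∈ F_2^4.
For each, compute codeword c = mG in F_2^8, then tally its weight.
  m = 0000 → c = 00000000, weight = 0.
  m = 1000 → c = 01010010, weight = 3.
  m = 0100 → c = 10110010, weight = 4.
  m = 1100 → c = 11100000, weight = 3.
  m = 0010 → c = 00111101, weight = 5.
  m = 1010 → c = 01101111, weight = 6.
  m = 0110 → c = 10001111, weight = 5.
  m = 1110 → c = 11011101, weight = 6.
  m = 0001 → c = 00101000, weight = 2.
  m = 1001 → c = 01111010, weight = 5.
  m = 0101 → c = 10011010, weight = 4.
  m = 1101 → c = 11001000, weight = 3.
  m = 0011 → c = 00010101, weight = 3.
  m = 1011 → c = 01000111, weight = 4.
  m = 0111 → c = 10100111, weight = 5.
  m = 1111 → c = 11110101, weight = 6.
Tally weights:
  weight 0: 1 codewords.
  weight 2: 1 codewords.
  weight 3: 4 codewords.
  weight 4: 3 codewords.
  weight 5: 4 codewords.
  weight 6: 3 codewords.
Minimum distance d = smallest w > 0 with A_w > 0 = 2.
Sanity: Σ A_w = 16 = 2^4 = 16 ✓.


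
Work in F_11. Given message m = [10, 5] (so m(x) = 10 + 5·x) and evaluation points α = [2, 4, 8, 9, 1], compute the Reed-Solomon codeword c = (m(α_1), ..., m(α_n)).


c = [9, 8, 6, 0, 4]

Message polynomial: m(x) = 10 + 5·x (mod 11).
For each evaluation point α_i, compute m(α_i) mod 11:
  α_1 = 2: Horner steps 5 → 9, so m(2) = 9.
  α_2 = 4: Horner steps 5 → 8, so m(4) = 8.
  α_3 = 8: Horner steps 5 → 6, so m(8) = 6.
  α_4 = 9: Horner steps 5 → 0, so m(9) = 0.
  α_5 = 1: Horner steps 5 → 4, so m(1) = 4.
Codeword c = [9, 8, 6, 0, 4] ∈ F_11^5.


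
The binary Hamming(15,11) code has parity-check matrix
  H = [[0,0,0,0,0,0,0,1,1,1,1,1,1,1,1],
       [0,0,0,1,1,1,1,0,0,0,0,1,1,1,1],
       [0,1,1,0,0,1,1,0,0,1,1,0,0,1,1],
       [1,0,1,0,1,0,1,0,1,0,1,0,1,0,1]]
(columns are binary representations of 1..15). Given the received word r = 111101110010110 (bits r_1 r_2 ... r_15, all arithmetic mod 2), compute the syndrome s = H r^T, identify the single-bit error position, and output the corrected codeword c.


s = (0, 1, 0, 1)^T, error position = 5, corrected codeword c = 111111110010110

Compute s = H r^T mod 2 one row at a time:
  s_1 = 1 + 0 + 0 + 1 + 0 + 1 + 1 + 0 = 4 ≡ 0 (mod 2).
  s_2 = 1 + 0 + 1 + 1 + 0 + 1 + 1 + 0 = 5 ≡ 1 (mod 2).
  s_3 = 1 + 1 + 1 + 1 + 0 + 1 + 1 + 0 = 6 ≡ 0 (mod 2).
  s_4 = 1 + 1 + 0 + 1 + 0 + 1 + 1 + 0 = 5 ≡ 1 (mod 2).
s = (0, 1, 0, 1)^T — this equals column 5 of H (binary 0101), so error is at position 5.
Correct: flip bit 5 of r = 111101110010110 to get c = 111111110010110.


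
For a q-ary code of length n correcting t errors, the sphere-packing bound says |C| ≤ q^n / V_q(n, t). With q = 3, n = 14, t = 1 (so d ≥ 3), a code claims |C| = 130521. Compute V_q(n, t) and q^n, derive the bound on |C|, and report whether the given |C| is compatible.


V_q(n, t) = 29, q^n = 4782969, Hamming bound = 164929, |C| = 130521 ≤ bound (satisfied).

Step 1: Compute V_q(n, t) = Σ_{j=0}^1 C(n, j) (q−1)^j.
  j = 0: C(14,0)·(2)^0 = 1·1 = 1.
  j = 1: C(14,1)·(2)^1 = 14·2 = 28.
  V_q(n, t) = 1 + 28 = 29.
Step 2: q^n = 3^14 = 4782969.
Step 3: Hamming bound ⌊q^n / V_q(n,t)⌋ = ⌊4782969/29⌋ = 164929.
Step 4: Compare |C| = 130521 to 164929: satisfied.
The claimed |C| lies below the Hamming bound.


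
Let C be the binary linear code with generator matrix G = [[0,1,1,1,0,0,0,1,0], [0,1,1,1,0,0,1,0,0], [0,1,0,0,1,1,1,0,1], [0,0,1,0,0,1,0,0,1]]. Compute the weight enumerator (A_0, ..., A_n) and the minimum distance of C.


Weight distribution: A_0 = 1, A_2 = 2, A_3 = 1, A_4 = 5, A_5 = 6, A_7 = 1. Minimum distance d = 2.

Enumerate all 2^4 = 16 messages m ∈ F_2^4.
For each, compute codeword c = mG in F_2^9, then tally its weight.
  m = 0000 → c = 000000000, weight = 0.
  m = 1000 → c = 011100010, weight = 4.
  m = 0100 → c = 011100100, weight = 4.
  m = 1100 → c = 000000110, weight = 2.
  m = 0010 → c = 010011101, weight = 5.
  m = 1010 → c = 001111111, weight = 7.
  m = 0110 → c = 001111001, weight = 5.
  m = 1110 → c = 010011011, weight = 5.
  m = 0001 → c = 001001001, weight = 3.
  m = 1001 → c = 010101011, weight = 5.
  m = 0101 → c = 010101101, weight = 5.
  m = 1101 → c = 001001111, weight = 5.
  m = 0011 → c = 011010100, weight = 4.
  m = 1011 → c = 000110110, weight = 4.
  m = 0111 → c = 000110000, weight = 2.
  m = 1111 → c = 011010010, weight = 4.
Tally weights:
  weight 0: 1 codewords.
  weight 2: 2 codewords.
  weight 3: 1 codewords.
  weight 4: 5 codewords.
  weight 5: 6 codewords.
  weight 7: 1 codewords.
Minimum distance d = smallest w > 0 with A_w > 0 = 2.
Sanity: Σ A_w = 16 = 2^4 = 16 ✓.


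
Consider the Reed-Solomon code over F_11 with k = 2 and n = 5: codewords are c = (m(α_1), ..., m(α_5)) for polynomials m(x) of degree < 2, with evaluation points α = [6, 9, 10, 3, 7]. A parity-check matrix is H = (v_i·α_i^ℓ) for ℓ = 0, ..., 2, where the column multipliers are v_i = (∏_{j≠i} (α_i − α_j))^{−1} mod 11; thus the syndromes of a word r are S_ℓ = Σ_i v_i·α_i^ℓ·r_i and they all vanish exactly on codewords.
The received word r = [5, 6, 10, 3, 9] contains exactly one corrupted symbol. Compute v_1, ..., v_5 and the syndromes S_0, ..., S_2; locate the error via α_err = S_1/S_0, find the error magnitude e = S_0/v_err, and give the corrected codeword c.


S = (6, 7, 10), error at position 4, error magnitude e = 10, c = [5, 6, 10, 4, 9].

Step 1: column multipliers v_i = (∏_{j≠i}(α_i − α_j))^{−1} mod 11.
  i = 1 (α = 6): (6−9)(6−10)(6−3)(6−7) = (−3)·(−4)·3·(−1) = −36 ≡ 8, so v_1 = 8^{−1} = 7 (mod 11).
  i = 2 (α = 9): (9−6)(9−10)(9−3)(9−7) = 3·(−1)·6·2 = −36 ≡ 8, so v_2 = 8^{−1} = 7 (mod 11).
  i = 3 (α = 10): (10−6)(10−9)(10−3)(10−7) = 4·1·7·3 = 84 ≡ 7, so v_3 = 7^{−1} = 8 (mod 11).
  i = 4 (α = 3): (3−6)(3−9)(3−10)(3−7) = (−3)·(−6)·(−7)·(−4) = 504 ≡ 9, so v_4 = 9^{−1} = 5 (mod 11).
  i = 5 (α = 7): (7−6)(7−9)(7−10)(7−3) = 1·(−2)·(−3)·4 = 24 ≡ 2, so v_5 = 2^{−1} = 6 (mod 11).
  v = [7, 7, 8, 5, 6].
Step 2: syndromes of r = [5, 6, 10, 3, 9] (all sums mod 11).
  S_0 = Σ v_i r_i = 7·5 + 7·6 + 8·10 + 5·3 + 6·9 = 226 ≡ 6.
  S_1 = Σ v_i α_i r_i = 7·6·5 + 7·9·6 + 8·10·10 + 5·3·3 + 6·7·9 = 1811 ≡ 7.
  α_i^2 mod 11 = [3, 4, 1, 9, 5].
  S_2 = Σ v_i α_i^2 r_i = 7·3·5 + 7·4·6 + 8·1·10 + 5·9·3 + 6·5·9 = 758 ≡ 10.
  S = (6, 7, 10) ≠ 0, so r is not a codeword (an error is present).
Step 3: locate the error. For a single error e at position i, S_ℓ = v_i·e·α_i^ℓ, so α_err = S_1/S_0.
  S_0^{−1} = 6^{−1} = 2 (mod 11), so α_err = 7·2 = 14 ≡ 3 = α_4. Error position i = 4.
  Consistency check: S_2/S_1 = 10·8 = 80 ≡ 3 = α_err ✓ (single-error assumption holds).
Step 4: error magnitude e = S_0/v_4 = S_0·∏_{j≠4}(α_4 − α_j) = 6·9 = 54 ≡ 10 (mod 11).
Step 5: correct position 4: c_4 = r_4 − e = 3 − 10 ≡ 4 (mod 11). Hence c = [5, 6, 10, 4, 9].
  Check: interpolating c through the α_i gives m(x) = 3 + 4·x (degree < 2) with m(α_i) = c_i for every i, so c is indeed a codeword.


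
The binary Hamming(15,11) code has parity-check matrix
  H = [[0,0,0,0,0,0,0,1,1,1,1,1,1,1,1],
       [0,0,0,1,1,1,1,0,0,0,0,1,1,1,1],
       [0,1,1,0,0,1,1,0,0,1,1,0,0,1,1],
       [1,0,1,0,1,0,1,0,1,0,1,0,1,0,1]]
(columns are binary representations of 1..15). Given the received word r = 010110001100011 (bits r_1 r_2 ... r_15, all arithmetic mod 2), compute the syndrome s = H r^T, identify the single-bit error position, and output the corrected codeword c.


s = (0, 0, 0, 1)^T, error position = 1, corrected codeword c = 110110001100011

Compute s = H r^T mod 2 one row at a time:
  s_1 = 0 + 1 + 1 + 0 + 0 + 0 + 1 + 1 = 4 ≡ 0 (mod 2).
  s_2 = 1 + 1 + 0 + 0 + 0 + 0 + 1 + 1 = 4 ≡ 0 (mod 2).
  s_3 = 1 + 0 + 0 + 0 + 1 + 0 + 1 + 1 = 4 ≡ 0 (mod 2).
  s_4 = 0 + 0 + 1 + 0 + 1 + 0 + 0 + 1 = 3 ≡ 1 (mod 2).
s = (0, 0, 0, 1)^T — this equals column 1 of H (binary 0001), so error is at position 1.
Correct: flip bit 1 of r = 010110001100011 to get c = 110110001100011.


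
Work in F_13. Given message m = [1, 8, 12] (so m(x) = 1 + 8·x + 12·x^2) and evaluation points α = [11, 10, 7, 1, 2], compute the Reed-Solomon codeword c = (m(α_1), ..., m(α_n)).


c = [7, 7, 8, 8, 0]

Message polynomial: m(x) = 1 + 8·x + 12·x^2 (mod 13).
For each evaluation point α_i, compute m(α_i) mod 13:
  α_1 = 11: Horner steps 12 → 10 → 7, so m(11) = 7.
  α_2 = 10: Horner steps 12 → 11 → 7, so m(10) = 7.
  α_3 = 7: Horner steps 12 → 1 → 8, so m(7) = 8.
  α_4 = 1: Horner steps 12 → 7 → 8, so m(1) = 8.
  α_5 = 2: Horner steps 12 → 6 → 0, so m(2) = 0.
Codeword c = [7, 7, 8, 8, 0] ∈ F_13^5.


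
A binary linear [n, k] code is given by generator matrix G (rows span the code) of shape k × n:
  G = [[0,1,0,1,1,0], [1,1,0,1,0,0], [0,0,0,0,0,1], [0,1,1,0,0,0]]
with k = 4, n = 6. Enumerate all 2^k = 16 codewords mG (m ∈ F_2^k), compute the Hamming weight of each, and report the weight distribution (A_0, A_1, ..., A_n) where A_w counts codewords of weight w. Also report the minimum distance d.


Weight distribution: A_0 = 1, A_1 = 1, A_2 = 2, A_3 = 6, A_4 = 5, A_5 = 1. Minimum distance d = 1.

Enumerate all 2^4 = 16 messages m ∈ F_2^4.
For each, compute codeword c = mG in F_2^6, then tally its weight.
  m = 0000 → c = 000000, weight = 0.
  m = 1000 → c = 010110, weight = 3.
  m = 0100 → c = 110100, weight = 3.
  m = 1100 → c = 100010, weight = 2.
  m = 0010 → c = 000001, weight = 1.
  m = 1010 → c = 010111, weight = 4.
  m = 0110 → c = 110101, weight = 4.
  m = 1110 → c = 100011, weight = 3.
  m = 0001 → c = 011000, weight = 2.
  m = 1001 → c = 001110, weight = 3.
  m = 0101 → c = 101100, weight = 3.
  m = 1101 → c = 111010, weight = 4.
  m = 0011 → c = 011001, weight = 3.
  m = 1011 → c = 001111, weight = 4.
  m = 0111 → c = 101101, weight = 4.
  m = 1111 → c = 111011, weight = 5.
Tally weights:
  weight 0: 1 codewords.
  weight 1: 1 codewords.
  weight 2: 2 codewords.
  weight 3: 6 codewords.
  weight 4: 5 codewords.
  weight 5: 1 codewords.
Minimum distance d = smallest w > 0 with A_w > 0 = 1.
Sanity: Σ A_w = 16 = 2^4 = 16 ✓.


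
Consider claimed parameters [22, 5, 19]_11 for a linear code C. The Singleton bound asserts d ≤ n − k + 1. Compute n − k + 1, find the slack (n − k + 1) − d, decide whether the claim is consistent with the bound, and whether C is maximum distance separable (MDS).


Singleton RHS = n − k + 1 = 18, slack = -1, bound violated (no such code; not MDS).

Singleton bound: d ≤ n − k + 1.
Here n = 22, k = 5, so n − k + 1 = 18.
Given d = 19, check d ≤ 18: NO.
Slack = (n − k + 1) − d = -1.
The slack is negative: d = 19 exceeds n − k + 1 = 18 by 1, so the Singleton bound is violated and no linear [22, 5, 19]_11 code can exist. In particular it is not MDS (MDS requires d = n − k + 1 exactly).
Description: the claimed parameters are [22, 5, 19]_11; such a code would be impossible (violates the Singleton bound).


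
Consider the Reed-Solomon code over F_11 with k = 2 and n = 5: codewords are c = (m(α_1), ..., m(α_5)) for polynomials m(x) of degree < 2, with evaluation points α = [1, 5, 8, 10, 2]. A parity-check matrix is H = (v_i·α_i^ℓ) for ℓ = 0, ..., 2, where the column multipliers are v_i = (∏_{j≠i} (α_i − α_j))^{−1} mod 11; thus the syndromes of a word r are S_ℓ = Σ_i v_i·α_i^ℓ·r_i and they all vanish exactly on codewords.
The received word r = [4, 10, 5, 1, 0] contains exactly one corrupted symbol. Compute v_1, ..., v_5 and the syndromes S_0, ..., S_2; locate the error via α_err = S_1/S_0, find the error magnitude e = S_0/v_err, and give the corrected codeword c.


S = (7, 1, 8), error at position 3, error magnitude e = 7, c = [4, 10, 9, 1, 0].

Step 1: column multipliers v_i = (∏_{j≠i}(α_i − α_j))^{−1} mod 11.
  i = 1 (α = 1): (1−5)(1−8)(1−10)(1−2) = (−4)·(−7)·(−9)·(−1) = 252 ≡ 10, so v_1 = 10^{−1} = 10 (mod 11).
  i = 2 (α = 5): (5−1)(5−8)(5−10)(5−2) = 4·(−3)·(−5)·3 = 180 ≡ 4, so v_2 = 4^{−1} = 3 (mod 11).
  i = 3 (α = 8): (8−1)(8−5)(8−10)(8−2) = 7·3·(−2)·6 = −252 ≡ 1, so v_3 = 1^{−1} = 1 (mod 11).
  i = 4 (α = 10): (10−1)(10−5)(10−8)(10−2) = 9·5·2·8 = 720 ≡ 5, so v_4 = 5^{−1} = 9 (mod 11).
  i = 5 (α = 2): (2−1)(2−5)(2−8)(2−10) = 1·(−3)·(−6)·(−8) = −144 ≡ 10, so v_5 = 10^{−1} = 10 (mod 11).
  v = [10, 3, 1, 9, 10].
Step 2: syndromes of r = [4, 10, 5, 1, 0] (all sums mod 11).
  S_0 = Σ v_i r_i = 10·4 + 3·10 + 1·5 + 9·1 + 10·0 = 84 ≡ 7.
  S_1 = Σ v_i α_i r_i = 10·1·4 + 3·5·10 + 1·8·5 + 9·10·1 + 10·2·0 = 320 ≡ 1.
  α_i^2 mod 11 = [1, 3, 9, 1, 4].
  S_2 = Σ v_i α_i^2 r_i = 10·1·4 + 3·3·10 + 1·9·5 + 9·1·1 + 10·4·0 = 184 ≡ 8.
  S = (7, 1, 8) ≠ 0, so r is not a codeword (an error is present).
Step 3: locate the error. For a single error e at position i, S_ℓ = v_i·e·α_i^ℓ, so α_err = S_1/S_0.
  S_0^{−1} = 7^{−1} = 8 (mod 11), so α_err = 1·8 = 8 ≡ 8 = α_3. Error position i = 3.
  Consistency check: S_2/S_1 = 8·1 = 8 ≡ 8 = α_err ✓ (single-error assumption holds).
Step 4: error magnitude e = S_0/v_3 = S_0·∏_{j≠3}(α_3 − α_j) = 7·1 = 7 ≡ 7 (mod 11).
Step 5: correct position 3: c_3 = r_3 − e = 5 − 7 ≡ 9 (mod 11). Hence c = [4, 10, 9, 1, 0].
  Check: interpolating c through the α_i gives m(x) = 8 + 7·x (degree < 2) with m(α_i) = c_i for every i, so c is indeed a codeword.


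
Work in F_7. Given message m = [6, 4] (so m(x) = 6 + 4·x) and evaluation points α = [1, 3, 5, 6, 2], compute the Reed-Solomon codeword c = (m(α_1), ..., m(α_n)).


c = [3, 4, 5, 2, 0]

Message polynomial: m(x) = 6 + 4·x (mod 7).
For each evaluation point α_i, compute m(α_i) mod 7:
  α_1 = 1: Horner steps 4 → 3, so m(1) = 3.
  α_2 = 3: Horner steps 4 → 4, so m(3) = 4.
  α_3 = 5: Horner steps 4 → 5, so m(5) = 5.
  α_4 = 6: Horner steps 4 → 2, so m(6) = 2.
  α_5 = 2: Horner steps 4 → 0, so m(2) = 0.
Codeword c = [3, 4, 5, 2, 0] ∈ F_7^5.


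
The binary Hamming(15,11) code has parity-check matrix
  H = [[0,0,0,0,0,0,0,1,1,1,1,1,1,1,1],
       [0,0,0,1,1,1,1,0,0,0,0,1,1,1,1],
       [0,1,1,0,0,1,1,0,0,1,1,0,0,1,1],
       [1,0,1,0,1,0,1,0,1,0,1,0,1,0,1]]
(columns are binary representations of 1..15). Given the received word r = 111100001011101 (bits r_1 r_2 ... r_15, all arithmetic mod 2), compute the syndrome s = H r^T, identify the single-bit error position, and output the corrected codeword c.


s = (1, 0, 0, 0)^T, error position = 8, corrected codeword c = 111100011011101

Compute s = H r^T mod 2 one row at a time:
  s_1 = 0 + 1 + 0 + 1 + 1 + 1 + 0 + 1 = 5 ≡ 1 (mod 2).
  s_2 = 1 + 0 + 0 + 0 + 1 + 1 + 0 + 1 = 4 ≡ 0 (mod 2).
  s_3 = 1 + 1 + 0 + 0 + 0 + 1 + 0 + 1 = 4 ≡ 0 (mod 2).
  s_4 = 1 + 1 + 0 + 0 + 1 + 1 + 1 + 1 = 6 ≡ 0 (mod 2).
s = (1, 0, 0, 0)^T — this equals column 8 of H (binary 1000), so error is at position 8.
Correct: flip bit 8 of r = 111100001011101 to get c = 111100011011101.


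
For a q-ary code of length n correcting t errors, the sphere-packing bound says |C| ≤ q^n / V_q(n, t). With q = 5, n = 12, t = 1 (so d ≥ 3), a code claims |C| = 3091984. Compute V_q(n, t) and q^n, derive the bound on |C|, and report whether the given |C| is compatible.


V_q(n, t) = 49, q^n = 244140625, Hamming bound = 4982461, |C| = 3091984 ≤ bound (satisfied).

Step 1: Compute V_q(n, t) = Σ_{j=0}^1 C(n, j) (q−1)^j.
  j = 0: C(12,0)·(4)^0 = 1·1 = 1.
  j = 1: C(12,1)·(4)^1 = 12·4 = 48.
  V_q(n, t) = 1 + 48 = 49.
Step 2: q^n = 5^12 = 244140625.
Step 3: Hamming bound ⌊q^n / V_q(n,t)⌋ = ⌊244140625/49⌋ = 4982461.
Step 4: Compare |C| = 3091984 to 4982461: satisfied.
The claimed |C| lies below the Hamming bound.


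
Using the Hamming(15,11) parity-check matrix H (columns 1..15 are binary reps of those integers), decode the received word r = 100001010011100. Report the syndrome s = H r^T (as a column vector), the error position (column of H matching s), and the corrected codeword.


s = (0, 1, 0, 1)^T, error position = 5, corrected codeword c = 100011010011100

Compute s = H r^T mod 2 one row at a time:
  s_1 = 1 + 0 + 0 + 1 + 1 + 1 + 0 + 0 = 4 ≡ 0 (mod 2).
  s_2 = 0 + 0 + 1 + 0 + 1 + 1 + 0 + 0 = 3 ≡ 1 (mod 2).
  s_3 = 0 + 0 + 1 + 0 + 0 + 1 + 0 + 0 = 2 ≡ 0 (mod 2).
  s_4 = 1 + 0 + 0 + 0 + 0 + 1 + 1 + 0 = 3 ≡ 1 (mod 2).
s = (0, 1, 0, 1)^T — this equals column 5 of H (binary 0101), so error is at position 5.
Correct: flip bit 5 of r = 100001010011100 to get c = 100011010011100.


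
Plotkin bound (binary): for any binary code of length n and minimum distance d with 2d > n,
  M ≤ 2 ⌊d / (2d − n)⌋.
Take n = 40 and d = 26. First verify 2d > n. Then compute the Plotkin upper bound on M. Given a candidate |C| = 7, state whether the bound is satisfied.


Plotkin bound M ≤ 4; given |C| = 7 > bound (violated).

Check applicability: 2d = 52, n = 40.
2d − n = 12 > 0, so Plotkin applies.
Compute d/(2d−n) = 26/12 ≈ 2.1667.
⌊d/(2d−n)⌋ = 2.
Plotkin bound: M ≤ 2·2 = 4.
Given |C| = 7, check: VIOLATED.
This |C| is above the Plotkin bound, so no binary code with n = 40, d = 26 and 7 codewords exists.


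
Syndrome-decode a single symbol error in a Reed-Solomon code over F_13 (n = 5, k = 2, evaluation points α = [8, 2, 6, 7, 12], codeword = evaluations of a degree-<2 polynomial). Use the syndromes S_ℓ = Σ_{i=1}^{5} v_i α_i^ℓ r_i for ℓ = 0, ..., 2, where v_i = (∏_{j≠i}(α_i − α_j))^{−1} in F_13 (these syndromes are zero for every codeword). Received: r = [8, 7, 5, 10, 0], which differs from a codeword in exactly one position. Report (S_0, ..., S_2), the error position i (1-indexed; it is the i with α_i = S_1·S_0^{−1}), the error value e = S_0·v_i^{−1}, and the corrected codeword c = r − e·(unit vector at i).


S = (8, 9, 2), error at position 3, error magnitude e = 6, c = [8, 7, 12, 10, 0].

Step 1: column multipliers v_i = (∏_{j≠i}(α_i − α_j))^{−1} mod 13.
  i = 1 (α = 8): (8−2)(8−6)(8−7)(8−12) = 6·2·1·(−4) = −48 ≡ 4, so v_1 = 4^{−1} = 10 (mod 13).
  i = 2 (α = 2): (2−8)(2−6)(2−7)(2−12) = (−6)·(−4)·(−5)·(−10) = 1200 ≡ 4, so v_2 = 4^{−1} = 10 (mod 13).
  i = 3 (α = 6): (6−8)(6−2)(6−7)(6−12) = (−2)·4·(−1)·(−6) = −48 ≡ 4, so v_3 = 4^{−1} = 10 (mod 13).
  i = 4 (α = 7): (7−8)(7−2)(7−6)(7−12) = (−1)·5·1·(−5) = 25 ≡ 12, so v_4 = 12^{−1} = 12 (mod 13).
  i = 5 (α = 12): (12−8)(12−2)(12−6)(12−7) = 4·10·6·5 = 1200 ≡ 4, so v_5 = 4^{−1} = 10 (mod 13).
  v = [10, 10, 10, 12, 10].
Step 2: syndromes of r = [8, 7, 5, 10, 0] (all sums mod 13).
  S_0 = Σ v_i r_i = 10·8 + 10·7 + 10·5 + 12·10 + 10·0 = 320 ≡ 8.
  S_1 = Σ v_i α_i r_i = 10·8·8 + 10·2·7 + 10·6·5 + 12·7·10 + 10·12·0 = 1920 ≡ 9.
  α_i^2 mod 13 = [12, 4, 10, 10, 1].
  S_2 = Σ v_i α_i^2 r_i = 10·12·8 + 10·4·7 + 10·10·5 + 12·10·10 + 10·1·0 = 2940 ≡ 2.
  S = (8, 9, 2) ≠ 0, so r is not a codeword (an error is present).
Step 3: locate the error. For a single error e at position i, S_ℓ = v_i·e·α_i^ℓ, so α_err = S_1/S_0.
  S_0^{−1} = 8^{−1} = 5 (mod 13), so α_err = 9·5 = 45 ≡ 6 = α_3. Error position i = 3.
  Consistency check: S_2/S_1 = 2·3 = 6 ≡ 6 = α_err ✓ (single-error assumption holds).
Step 4: error magnitude e = S_0/v_3 = S_0·∏_{j≠3}(α_3 − α_j) = 8·4 = 32 ≡ 6 (mod 13).
Step 5: correct position 3: c_3 = r_3 − e = 5 − 6 ≡ 12 (mod 13). Hence c = [8, 7, 12, 10, 0].
  Check: interpolating c through the α_i gives m(x) = 11 + 11·x (degree < 2) with m(α_i) = c_i for every i, so c is indeed a codeword.


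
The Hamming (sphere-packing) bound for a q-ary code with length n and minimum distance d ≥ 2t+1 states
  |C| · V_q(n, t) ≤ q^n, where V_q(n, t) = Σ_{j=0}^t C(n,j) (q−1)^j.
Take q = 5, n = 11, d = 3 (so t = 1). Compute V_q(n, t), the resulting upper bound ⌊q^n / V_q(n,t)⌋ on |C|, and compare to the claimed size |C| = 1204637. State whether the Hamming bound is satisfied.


V_q(n, t) = 45, q^n = 48828125, Hamming bound = 1085069, |C| = 1204637 > bound (violated).

Step 1: Compute V_q(n, t) = Σ_{j=0}^1 C(n, j) (q−1)^j.
  j = 0: C(11,0)·(4)^0 = 1·1 = 1.
  j = 1: C(11,1)·(4)^1 = 11·4 = 44.
  V_q(n, t) = 1 + 44 = 45.
Step 2: q^n = 5^11 = 48828125.
Step 3: Hamming bound ⌊q^n / V_q(n,t)⌋ = ⌊48828125/45⌋ = 1085069.
Step 4: Compare |C| = 1204637 to 1085069: violated.
The claimed |C| lies above the Hamming bound, so no 5-ary code of length 11 with d ≥ 3 can have 1204637 codewords.


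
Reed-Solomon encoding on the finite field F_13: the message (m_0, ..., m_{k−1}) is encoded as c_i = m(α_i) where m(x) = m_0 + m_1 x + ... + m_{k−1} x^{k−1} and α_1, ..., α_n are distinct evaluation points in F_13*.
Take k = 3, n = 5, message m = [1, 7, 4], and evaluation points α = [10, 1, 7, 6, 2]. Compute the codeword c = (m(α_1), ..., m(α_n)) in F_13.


c = [3, 12, 12, 5, 5]

Message polynomial: m(x) = 1 + 7·x + 4·x^2 (mod 13).
For each evaluation point α_i, compute m(α_i) mod 13:
  α_1 = 10: Horner steps 4 → 8 → 3, so m(10) = 3.
  α_2 = 1: Horner steps 4 → 11 → 12, so m(1) = 12.
  α_3 = 7: Horner steps 4 → 9 → 12, so m(7) = 12.
  α_4 = 6: Horner steps 4 → 5 → 5, so m(6) = 5.
  α_5 = 2: Horner steps 4 → 2 → 5, so m(2) = 5.
Codeword c = [3, 12, 12, 5, 5] ∈ F_13^5.


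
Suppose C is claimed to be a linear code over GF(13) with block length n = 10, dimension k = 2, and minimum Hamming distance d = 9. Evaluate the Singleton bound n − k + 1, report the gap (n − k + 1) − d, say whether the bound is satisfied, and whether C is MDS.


Singleton RHS = n − k + 1 = 9, slack = 0, bound satisfied, MDS.

Singleton bound: d ≤ n − k + 1.
Here n = 10, k = 2, so n − k + 1 = 9.
Given d = 9, check d ≤ 9: YES.
Slack = (n − k + 1) − d = 0.
The code is MDS (slack = 0).
Description: the claimed parameters are [10, 2, 9]_13; such a code would be MDS (meets Singleton bound).
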